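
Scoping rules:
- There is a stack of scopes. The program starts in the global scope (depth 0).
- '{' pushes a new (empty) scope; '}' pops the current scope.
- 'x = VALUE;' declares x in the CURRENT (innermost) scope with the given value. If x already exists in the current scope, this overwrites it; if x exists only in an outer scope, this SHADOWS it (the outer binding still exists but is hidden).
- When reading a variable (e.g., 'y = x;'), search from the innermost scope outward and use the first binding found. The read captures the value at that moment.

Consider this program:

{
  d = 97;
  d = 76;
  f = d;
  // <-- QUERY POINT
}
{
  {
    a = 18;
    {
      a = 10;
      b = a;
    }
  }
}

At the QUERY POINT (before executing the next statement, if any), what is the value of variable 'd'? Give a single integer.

Step 1: enter scope (depth=1)
Step 2: declare d=97 at depth 1
Step 3: declare d=76 at depth 1
Step 4: declare f=(read d)=76 at depth 1
Visible at query point: d=76 f=76

Answer: 76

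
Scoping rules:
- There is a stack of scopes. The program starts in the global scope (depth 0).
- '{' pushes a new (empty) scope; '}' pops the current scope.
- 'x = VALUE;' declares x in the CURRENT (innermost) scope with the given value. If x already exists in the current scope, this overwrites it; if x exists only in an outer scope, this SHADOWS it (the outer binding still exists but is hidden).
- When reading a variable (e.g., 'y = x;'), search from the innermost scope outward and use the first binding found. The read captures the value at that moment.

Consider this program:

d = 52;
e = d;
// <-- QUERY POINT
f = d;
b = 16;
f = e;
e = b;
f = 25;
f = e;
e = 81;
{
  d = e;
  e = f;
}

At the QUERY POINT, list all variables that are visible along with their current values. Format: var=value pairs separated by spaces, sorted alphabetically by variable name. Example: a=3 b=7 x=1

Step 1: declare d=52 at depth 0
Step 2: declare e=(read d)=52 at depth 0
Visible at query point: d=52 e=52

Answer: d=52 e=52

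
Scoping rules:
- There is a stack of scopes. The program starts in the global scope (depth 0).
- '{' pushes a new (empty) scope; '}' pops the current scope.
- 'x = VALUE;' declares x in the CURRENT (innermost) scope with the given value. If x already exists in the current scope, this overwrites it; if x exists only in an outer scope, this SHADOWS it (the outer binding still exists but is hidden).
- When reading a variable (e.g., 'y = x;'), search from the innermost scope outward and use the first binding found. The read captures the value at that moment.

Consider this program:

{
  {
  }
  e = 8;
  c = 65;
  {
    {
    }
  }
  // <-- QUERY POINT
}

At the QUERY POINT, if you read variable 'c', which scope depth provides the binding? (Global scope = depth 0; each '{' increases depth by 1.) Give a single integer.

Answer: 1

Derivation:
Step 1: enter scope (depth=1)
Step 2: enter scope (depth=2)
Step 3: exit scope (depth=1)
Step 4: declare e=8 at depth 1
Step 5: declare c=65 at depth 1
Step 6: enter scope (depth=2)
Step 7: enter scope (depth=3)
Step 8: exit scope (depth=2)
Step 9: exit scope (depth=1)
Visible at query point: c=65 e=8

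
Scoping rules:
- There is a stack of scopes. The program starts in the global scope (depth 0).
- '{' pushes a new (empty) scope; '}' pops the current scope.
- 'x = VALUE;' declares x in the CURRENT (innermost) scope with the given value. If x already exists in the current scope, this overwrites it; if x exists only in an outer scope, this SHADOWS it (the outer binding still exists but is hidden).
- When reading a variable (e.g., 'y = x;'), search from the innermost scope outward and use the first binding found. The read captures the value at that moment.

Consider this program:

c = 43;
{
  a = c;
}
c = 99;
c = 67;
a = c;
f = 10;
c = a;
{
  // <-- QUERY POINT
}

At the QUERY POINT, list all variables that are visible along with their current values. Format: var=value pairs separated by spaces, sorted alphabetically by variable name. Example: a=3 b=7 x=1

Answer: a=67 c=67 f=10

Derivation:
Step 1: declare c=43 at depth 0
Step 2: enter scope (depth=1)
Step 3: declare a=(read c)=43 at depth 1
Step 4: exit scope (depth=0)
Step 5: declare c=99 at depth 0
Step 6: declare c=67 at depth 0
Step 7: declare a=(read c)=67 at depth 0
Step 8: declare f=10 at depth 0
Step 9: declare c=(read a)=67 at depth 0
Step 10: enter scope (depth=1)
Visible at query point: a=67 c=67 f=10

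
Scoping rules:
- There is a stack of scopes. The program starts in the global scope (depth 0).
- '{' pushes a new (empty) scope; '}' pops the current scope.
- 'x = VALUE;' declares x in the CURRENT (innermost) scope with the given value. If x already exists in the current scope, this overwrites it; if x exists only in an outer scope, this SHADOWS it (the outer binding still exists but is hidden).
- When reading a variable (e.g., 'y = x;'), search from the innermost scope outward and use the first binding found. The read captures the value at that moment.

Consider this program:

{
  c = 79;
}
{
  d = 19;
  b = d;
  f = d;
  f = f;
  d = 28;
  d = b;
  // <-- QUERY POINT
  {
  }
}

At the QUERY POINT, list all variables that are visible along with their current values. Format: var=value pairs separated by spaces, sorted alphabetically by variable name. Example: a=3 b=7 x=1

Answer: b=19 d=19 f=19

Derivation:
Step 1: enter scope (depth=1)
Step 2: declare c=79 at depth 1
Step 3: exit scope (depth=0)
Step 4: enter scope (depth=1)
Step 5: declare d=19 at depth 1
Step 6: declare b=(read d)=19 at depth 1
Step 7: declare f=(read d)=19 at depth 1
Step 8: declare f=(read f)=19 at depth 1
Step 9: declare d=28 at depth 1
Step 10: declare d=(read b)=19 at depth 1
Visible at query point: b=19 d=19 f=19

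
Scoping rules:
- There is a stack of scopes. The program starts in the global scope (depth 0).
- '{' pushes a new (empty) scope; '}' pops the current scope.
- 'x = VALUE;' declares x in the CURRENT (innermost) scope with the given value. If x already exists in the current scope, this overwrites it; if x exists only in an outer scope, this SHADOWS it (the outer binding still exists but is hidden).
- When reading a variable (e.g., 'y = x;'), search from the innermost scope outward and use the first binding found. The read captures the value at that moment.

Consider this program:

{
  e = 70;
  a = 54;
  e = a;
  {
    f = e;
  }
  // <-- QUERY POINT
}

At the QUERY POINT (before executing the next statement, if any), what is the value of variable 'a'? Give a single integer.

Answer: 54

Derivation:
Step 1: enter scope (depth=1)
Step 2: declare e=70 at depth 1
Step 3: declare a=54 at depth 1
Step 4: declare e=(read a)=54 at depth 1
Step 5: enter scope (depth=2)
Step 6: declare f=(read e)=54 at depth 2
Step 7: exit scope (depth=1)
Visible at query point: a=54 e=54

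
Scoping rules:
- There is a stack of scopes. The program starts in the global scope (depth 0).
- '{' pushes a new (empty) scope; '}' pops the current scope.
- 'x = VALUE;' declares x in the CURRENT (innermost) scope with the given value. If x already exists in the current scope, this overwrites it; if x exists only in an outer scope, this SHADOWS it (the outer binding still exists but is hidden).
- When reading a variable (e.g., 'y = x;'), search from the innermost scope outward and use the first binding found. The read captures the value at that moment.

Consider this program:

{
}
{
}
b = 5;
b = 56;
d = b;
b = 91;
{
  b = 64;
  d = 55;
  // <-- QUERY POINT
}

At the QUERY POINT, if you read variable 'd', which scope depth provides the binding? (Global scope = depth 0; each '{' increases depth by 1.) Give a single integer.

Answer: 1

Derivation:
Step 1: enter scope (depth=1)
Step 2: exit scope (depth=0)
Step 3: enter scope (depth=1)
Step 4: exit scope (depth=0)
Step 5: declare b=5 at depth 0
Step 6: declare b=56 at depth 0
Step 7: declare d=(read b)=56 at depth 0
Step 8: declare b=91 at depth 0
Step 9: enter scope (depth=1)
Step 10: declare b=64 at depth 1
Step 11: declare d=55 at depth 1
Visible at query point: b=64 d=55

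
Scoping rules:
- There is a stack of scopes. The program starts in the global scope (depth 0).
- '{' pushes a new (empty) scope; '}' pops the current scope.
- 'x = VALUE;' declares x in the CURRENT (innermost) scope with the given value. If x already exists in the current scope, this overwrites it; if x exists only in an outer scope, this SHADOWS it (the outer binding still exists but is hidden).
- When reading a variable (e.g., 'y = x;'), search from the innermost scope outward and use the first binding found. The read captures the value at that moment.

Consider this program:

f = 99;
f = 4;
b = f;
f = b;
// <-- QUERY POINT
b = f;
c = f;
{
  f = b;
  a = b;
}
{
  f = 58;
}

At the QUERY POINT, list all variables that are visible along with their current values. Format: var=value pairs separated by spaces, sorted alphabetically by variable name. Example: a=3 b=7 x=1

Step 1: declare f=99 at depth 0
Step 2: declare f=4 at depth 0
Step 3: declare b=(read f)=4 at depth 0
Step 4: declare f=(read b)=4 at depth 0
Visible at query point: b=4 f=4

Answer: b=4 f=4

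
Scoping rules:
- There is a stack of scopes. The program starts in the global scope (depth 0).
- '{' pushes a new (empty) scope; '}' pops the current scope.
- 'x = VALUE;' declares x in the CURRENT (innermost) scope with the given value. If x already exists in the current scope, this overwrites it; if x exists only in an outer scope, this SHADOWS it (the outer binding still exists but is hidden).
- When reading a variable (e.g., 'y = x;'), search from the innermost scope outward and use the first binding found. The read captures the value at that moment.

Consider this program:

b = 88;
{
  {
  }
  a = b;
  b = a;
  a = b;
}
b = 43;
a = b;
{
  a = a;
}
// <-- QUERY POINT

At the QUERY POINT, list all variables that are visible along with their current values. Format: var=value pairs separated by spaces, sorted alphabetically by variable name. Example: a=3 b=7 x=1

Answer: a=43 b=43

Derivation:
Step 1: declare b=88 at depth 0
Step 2: enter scope (depth=1)
Step 3: enter scope (depth=2)
Step 4: exit scope (depth=1)
Step 5: declare a=(read b)=88 at depth 1
Step 6: declare b=(read a)=88 at depth 1
Step 7: declare a=(read b)=88 at depth 1
Step 8: exit scope (depth=0)
Step 9: declare b=43 at depth 0
Step 10: declare a=(read b)=43 at depth 0
Step 11: enter scope (depth=1)
Step 12: declare a=(read a)=43 at depth 1
Step 13: exit scope (depth=0)
Visible at query point: a=43 b=43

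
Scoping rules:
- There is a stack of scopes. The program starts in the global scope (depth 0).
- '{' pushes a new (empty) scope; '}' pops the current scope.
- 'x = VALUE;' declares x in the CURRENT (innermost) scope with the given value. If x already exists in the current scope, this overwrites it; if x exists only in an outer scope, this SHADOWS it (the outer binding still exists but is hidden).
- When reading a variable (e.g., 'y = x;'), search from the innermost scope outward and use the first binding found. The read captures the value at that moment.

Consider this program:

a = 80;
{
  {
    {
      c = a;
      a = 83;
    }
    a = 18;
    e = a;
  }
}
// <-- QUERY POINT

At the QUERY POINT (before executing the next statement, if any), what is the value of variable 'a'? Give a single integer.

Step 1: declare a=80 at depth 0
Step 2: enter scope (depth=1)
Step 3: enter scope (depth=2)
Step 4: enter scope (depth=3)
Step 5: declare c=(read a)=80 at depth 3
Step 6: declare a=83 at depth 3
Step 7: exit scope (depth=2)
Step 8: declare a=18 at depth 2
Step 9: declare e=(read a)=18 at depth 2
Step 10: exit scope (depth=1)
Step 11: exit scope (depth=0)
Visible at query point: a=80

Answer: 80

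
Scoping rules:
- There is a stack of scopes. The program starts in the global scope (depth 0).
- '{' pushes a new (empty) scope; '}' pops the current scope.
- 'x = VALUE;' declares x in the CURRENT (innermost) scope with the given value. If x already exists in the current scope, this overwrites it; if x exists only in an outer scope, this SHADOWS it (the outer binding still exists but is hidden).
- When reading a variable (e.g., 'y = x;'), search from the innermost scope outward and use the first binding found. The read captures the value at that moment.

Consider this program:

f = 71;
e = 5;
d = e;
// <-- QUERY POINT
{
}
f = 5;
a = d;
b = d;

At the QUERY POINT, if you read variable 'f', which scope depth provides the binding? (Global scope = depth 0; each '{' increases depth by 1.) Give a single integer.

Answer: 0

Derivation:
Step 1: declare f=71 at depth 0
Step 2: declare e=5 at depth 0
Step 3: declare d=(read e)=5 at depth 0
Visible at query point: d=5 e=5 f=71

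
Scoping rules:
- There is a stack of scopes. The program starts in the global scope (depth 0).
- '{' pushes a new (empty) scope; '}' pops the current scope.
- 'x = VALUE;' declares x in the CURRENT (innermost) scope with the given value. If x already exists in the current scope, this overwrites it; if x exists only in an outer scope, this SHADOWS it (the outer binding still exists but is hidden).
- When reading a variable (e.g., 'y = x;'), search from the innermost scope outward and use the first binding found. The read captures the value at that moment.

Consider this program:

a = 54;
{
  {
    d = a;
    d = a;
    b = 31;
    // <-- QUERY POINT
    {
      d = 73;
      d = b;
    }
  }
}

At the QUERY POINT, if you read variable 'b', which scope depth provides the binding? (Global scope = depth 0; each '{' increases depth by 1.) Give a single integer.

Step 1: declare a=54 at depth 0
Step 2: enter scope (depth=1)
Step 3: enter scope (depth=2)
Step 4: declare d=(read a)=54 at depth 2
Step 5: declare d=(read a)=54 at depth 2
Step 6: declare b=31 at depth 2
Visible at query point: a=54 b=31 d=54

Answer: 2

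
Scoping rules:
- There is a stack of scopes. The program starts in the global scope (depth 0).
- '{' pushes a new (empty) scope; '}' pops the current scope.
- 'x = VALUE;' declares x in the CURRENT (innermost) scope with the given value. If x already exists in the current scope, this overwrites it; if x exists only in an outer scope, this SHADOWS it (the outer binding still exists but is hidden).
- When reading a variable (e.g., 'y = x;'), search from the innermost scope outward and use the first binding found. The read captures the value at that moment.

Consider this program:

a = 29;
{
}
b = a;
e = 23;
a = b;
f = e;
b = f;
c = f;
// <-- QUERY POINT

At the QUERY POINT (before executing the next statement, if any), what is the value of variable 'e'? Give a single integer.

Answer: 23

Derivation:
Step 1: declare a=29 at depth 0
Step 2: enter scope (depth=1)
Step 3: exit scope (depth=0)
Step 4: declare b=(read a)=29 at depth 0
Step 5: declare e=23 at depth 0
Step 6: declare a=(read b)=29 at depth 0
Step 7: declare f=(read e)=23 at depth 0
Step 8: declare b=(read f)=23 at depth 0
Step 9: declare c=(read f)=23 at depth 0
Visible at query point: a=29 b=23 c=23 e=23 f=23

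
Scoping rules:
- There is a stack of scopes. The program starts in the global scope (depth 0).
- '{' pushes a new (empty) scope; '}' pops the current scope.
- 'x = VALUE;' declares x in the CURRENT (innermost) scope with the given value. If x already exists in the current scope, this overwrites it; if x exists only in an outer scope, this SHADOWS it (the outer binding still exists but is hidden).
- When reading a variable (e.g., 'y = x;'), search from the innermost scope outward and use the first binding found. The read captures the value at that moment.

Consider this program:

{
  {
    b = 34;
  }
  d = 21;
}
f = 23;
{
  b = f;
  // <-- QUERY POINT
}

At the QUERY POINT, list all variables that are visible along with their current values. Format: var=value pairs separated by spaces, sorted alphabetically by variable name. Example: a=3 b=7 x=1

Answer: b=23 f=23

Derivation:
Step 1: enter scope (depth=1)
Step 2: enter scope (depth=2)
Step 3: declare b=34 at depth 2
Step 4: exit scope (depth=1)
Step 5: declare d=21 at depth 1
Step 6: exit scope (depth=0)
Step 7: declare f=23 at depth 0
Step 8: enter scope (depth=1)
Step 9: declare b=(read f)=23 at depth 1
Visible at query point: b=23 f=23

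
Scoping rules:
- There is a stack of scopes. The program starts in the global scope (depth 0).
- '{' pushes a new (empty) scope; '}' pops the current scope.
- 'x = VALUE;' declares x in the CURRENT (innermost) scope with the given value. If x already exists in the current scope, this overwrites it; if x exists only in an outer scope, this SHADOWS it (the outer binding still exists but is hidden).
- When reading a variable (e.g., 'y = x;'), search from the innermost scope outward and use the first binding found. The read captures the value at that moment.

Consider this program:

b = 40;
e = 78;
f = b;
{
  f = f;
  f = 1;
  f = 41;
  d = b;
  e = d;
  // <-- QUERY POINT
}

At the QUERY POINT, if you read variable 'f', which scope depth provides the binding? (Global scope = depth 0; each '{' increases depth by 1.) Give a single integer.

Step 1: declare b=40 at depth 0
Step 2: declare e=78 at depth 0
Step 3: declare f=(read b)=40 at depth 0
Step 4: enter scope (depth=1)
Step 5: declare f=(read f)=40 at depth 1
Step 6: declare f=1 at depth 1
Step 7: declare f=41 at depth 1
Step 8: declare d=(read b)=40 at depth 1
Step 9: declare e=(read d)=40 at depth 1
Visible at query point: b=40 d=40 e=40 f=41

Answer: 1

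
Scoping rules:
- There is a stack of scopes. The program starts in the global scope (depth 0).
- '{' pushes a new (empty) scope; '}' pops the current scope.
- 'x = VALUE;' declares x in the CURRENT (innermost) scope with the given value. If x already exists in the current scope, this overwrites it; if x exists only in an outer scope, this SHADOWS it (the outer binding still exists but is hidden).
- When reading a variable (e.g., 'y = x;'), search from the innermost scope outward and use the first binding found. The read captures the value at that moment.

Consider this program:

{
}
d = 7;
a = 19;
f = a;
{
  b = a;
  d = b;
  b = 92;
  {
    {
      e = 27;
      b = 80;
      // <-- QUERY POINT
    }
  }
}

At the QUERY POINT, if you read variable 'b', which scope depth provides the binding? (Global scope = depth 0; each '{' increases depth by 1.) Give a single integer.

Answer: 3

Derivation:
Step 1: enter scope (depth=1)
Step 2: exit scope (depth=0)
Step 3: declare d=7 at depth 0
Step 4: declare a=19 at depth 0
Step 5: declare f=(read a)=19 at depth 0
Step 6: enter scope (depth=1)
Step 7: declare b=(read a)=19 at depth 1
Step 8: declare d=(read b)=19 at depth 1
Step 9: declare b=92 at depth 1
Step 10: enter scope (depth=2)
Step 11: enter scope (depth=3)
Step 12: declare e=27 at depth 3
Step 13: declare b=80 at depth 3
Visible at query point: a=19 b=80 d=19 e=27 f=19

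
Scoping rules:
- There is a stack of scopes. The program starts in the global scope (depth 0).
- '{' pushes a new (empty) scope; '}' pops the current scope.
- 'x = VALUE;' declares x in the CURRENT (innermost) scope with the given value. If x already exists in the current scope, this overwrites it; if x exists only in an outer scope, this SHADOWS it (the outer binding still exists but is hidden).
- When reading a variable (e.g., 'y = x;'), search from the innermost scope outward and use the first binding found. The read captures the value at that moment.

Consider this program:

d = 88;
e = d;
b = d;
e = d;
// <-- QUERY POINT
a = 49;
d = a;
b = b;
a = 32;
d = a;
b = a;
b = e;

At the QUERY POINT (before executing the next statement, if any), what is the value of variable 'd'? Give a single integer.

Step 1: declare d=88 at depth 0
Step 2: declare e=(read d)=88 at depth 0
Step 3: declare b=(read d)=88 at depth 0
Step 4: declare e=(read d)=88 at depth 0
Visible at query point: b=88 d=88 e=88

Answer: 88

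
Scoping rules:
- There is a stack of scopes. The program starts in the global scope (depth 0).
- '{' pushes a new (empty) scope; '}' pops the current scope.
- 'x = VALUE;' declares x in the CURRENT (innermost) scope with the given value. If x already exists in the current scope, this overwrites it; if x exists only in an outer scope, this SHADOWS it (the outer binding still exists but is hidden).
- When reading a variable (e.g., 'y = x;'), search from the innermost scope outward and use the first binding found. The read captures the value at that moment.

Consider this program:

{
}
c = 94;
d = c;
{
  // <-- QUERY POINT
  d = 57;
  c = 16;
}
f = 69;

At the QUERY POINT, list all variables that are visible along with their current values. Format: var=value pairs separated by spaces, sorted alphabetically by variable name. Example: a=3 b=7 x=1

Answer: c=94 d=94

Derivation:
Step 1: enter scope (depth=1)
Step 2: exit scope (depth=0)
Step 3: declare c=94 at depth 0
Step 4: declare d=(read c)=94 at depth 0
Step 5: enter scope (depth=1)
Visible at query point: c=94 d=94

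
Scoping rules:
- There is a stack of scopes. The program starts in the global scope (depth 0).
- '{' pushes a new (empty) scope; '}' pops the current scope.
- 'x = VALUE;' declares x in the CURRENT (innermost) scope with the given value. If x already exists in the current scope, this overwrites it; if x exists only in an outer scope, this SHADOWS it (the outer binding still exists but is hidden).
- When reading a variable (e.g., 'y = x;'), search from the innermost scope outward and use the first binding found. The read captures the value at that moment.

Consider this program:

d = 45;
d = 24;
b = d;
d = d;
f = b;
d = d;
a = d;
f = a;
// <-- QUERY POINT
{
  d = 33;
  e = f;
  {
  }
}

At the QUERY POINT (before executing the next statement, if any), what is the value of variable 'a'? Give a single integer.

Answer: 24

Derivation:
Step 1: declare d=45 at depth 0
Step 2: declare d=24 at depth 0
Step 3: declare b=(read d)=24 at depth 0
Step 4: declare d=(read d)=24 at depth 0
Step 5: declare f=(read b)=24 at depth 0
Step 6: declare d=(read d)=24 at depth 0
Step 7: declare a=(read d)=24 at depth 0
Step 8: declare f=(read a)=24 at depth 0
Visible at query point: a=24 b=24 d=24 f=24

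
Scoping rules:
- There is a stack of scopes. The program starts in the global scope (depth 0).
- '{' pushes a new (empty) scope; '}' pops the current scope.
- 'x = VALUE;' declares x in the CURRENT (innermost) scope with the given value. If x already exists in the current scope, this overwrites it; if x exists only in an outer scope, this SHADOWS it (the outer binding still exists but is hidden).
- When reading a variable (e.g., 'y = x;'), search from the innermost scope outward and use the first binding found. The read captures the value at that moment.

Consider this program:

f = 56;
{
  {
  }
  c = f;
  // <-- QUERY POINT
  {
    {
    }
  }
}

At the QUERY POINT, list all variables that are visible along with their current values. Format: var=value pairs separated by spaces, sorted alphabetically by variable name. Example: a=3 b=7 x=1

Answer: c=56 f=56

Derivation:
Step 1: declare f=56 at depth 0
Step 2: enter scope (depth=1)
Step 3: enter scope (depth=2)
Step 4: exit scope (depth=1)
Step 5: declare c=(read f)=56 at depth 1
Visible at query point: c=56 f=56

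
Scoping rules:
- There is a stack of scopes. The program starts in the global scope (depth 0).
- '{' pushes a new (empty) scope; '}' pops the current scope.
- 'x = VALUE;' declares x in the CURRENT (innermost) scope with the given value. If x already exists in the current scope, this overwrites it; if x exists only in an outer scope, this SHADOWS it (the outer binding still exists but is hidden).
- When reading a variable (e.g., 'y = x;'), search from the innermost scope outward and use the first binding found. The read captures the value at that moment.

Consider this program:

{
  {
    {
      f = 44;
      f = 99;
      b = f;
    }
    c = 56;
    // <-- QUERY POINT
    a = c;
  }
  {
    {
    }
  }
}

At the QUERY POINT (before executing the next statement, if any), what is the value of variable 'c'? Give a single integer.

Step 1: enter scope (depth=1)
Step 2: enter scope (depth=2)
Step 3: enter scope (depth=3)
Step 4: declare f=44 at depth 3
Step 5: declare f=99 at depth 3
Step 6: declare b=(read f)=99 at depth 3
Step 7: exit scope (depth=2)
Step 8: declare c=56 at depth 2
Visible at query point: c=56

Answer: 56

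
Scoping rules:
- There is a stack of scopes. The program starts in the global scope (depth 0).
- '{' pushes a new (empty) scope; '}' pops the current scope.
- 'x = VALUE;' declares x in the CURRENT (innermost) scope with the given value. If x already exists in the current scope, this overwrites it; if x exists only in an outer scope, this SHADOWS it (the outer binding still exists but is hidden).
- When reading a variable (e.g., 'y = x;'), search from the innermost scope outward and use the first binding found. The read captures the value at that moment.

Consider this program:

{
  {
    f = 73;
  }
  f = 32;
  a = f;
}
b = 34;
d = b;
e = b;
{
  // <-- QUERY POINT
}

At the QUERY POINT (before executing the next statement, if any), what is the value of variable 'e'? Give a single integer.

Answer: 34

Derivation:
Step 1: enter scope (depth=1)
Step 2: enter scope (depth=2)
Step 3: declare f=73 at depth 2
Step 4: exit scope (depth=1)
Step 5: declare f=32 at depth 1
Step 6: declare a=(read f)=32 at depth 1
Step 7: exit scope (depth=0)
Step 8: declare b=34 at depth 0
Step 9: declare d=(read b)=34 at depth 0
Step 10: declare e=(read b)=34 at depth 0
Step 11: enter scope (depth=1)
Visible at query point: b=34 d=34 e=34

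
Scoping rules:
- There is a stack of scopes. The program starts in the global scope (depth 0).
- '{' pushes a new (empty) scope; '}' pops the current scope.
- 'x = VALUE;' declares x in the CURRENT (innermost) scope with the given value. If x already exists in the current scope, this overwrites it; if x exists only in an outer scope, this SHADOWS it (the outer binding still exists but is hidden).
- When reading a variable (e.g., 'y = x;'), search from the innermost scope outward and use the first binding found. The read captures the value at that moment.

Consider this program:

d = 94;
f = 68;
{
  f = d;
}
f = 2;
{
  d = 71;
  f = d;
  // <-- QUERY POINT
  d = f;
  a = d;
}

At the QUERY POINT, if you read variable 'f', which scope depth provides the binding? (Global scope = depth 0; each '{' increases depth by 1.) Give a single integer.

Answer: 1

Derivation:
Step 1: declare d=94 at depth 0
Step 2: declare f=68 at depth 0
Step 3: enter scope (depth=1)
Step 4: declare f=(read d)=94 at depth 1
Step 5: exit scope (depth=0)
Step 6: declare f=2 at depth 0
Step 7: enter scope (depth=1)
Step 8: declare d=71 at depth 1
Step 9: declare f=(read d)=71 at depth 1
Visible at query point: d=71 f=71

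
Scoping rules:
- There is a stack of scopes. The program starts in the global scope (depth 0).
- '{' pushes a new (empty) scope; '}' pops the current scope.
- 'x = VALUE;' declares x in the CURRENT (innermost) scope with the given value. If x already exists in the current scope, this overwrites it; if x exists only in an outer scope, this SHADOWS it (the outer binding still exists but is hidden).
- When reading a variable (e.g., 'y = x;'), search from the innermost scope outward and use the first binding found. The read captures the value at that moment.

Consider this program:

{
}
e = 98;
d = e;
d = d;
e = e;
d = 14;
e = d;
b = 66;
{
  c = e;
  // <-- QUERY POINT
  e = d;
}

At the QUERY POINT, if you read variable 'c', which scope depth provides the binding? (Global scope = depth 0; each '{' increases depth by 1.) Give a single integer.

Answer: 1

Derivation:
Step 1: enter scope (depth=1)
Step 2: exit scope (depth=0)
Step 3: declare e=98 at depth 0
Step 4: declare d=(read e)=98 at depth 0
Step 5: declare d=(read d)=98 at depth 0
Step 6: declare e=(read e)=98 at depth 0
Step 7: declare d=14 at depth 0
Step 8: declare e=(read d)=14 at depth 0
Step 9: declare b=66 at depth 0
Step 10: enter scope (depth=1)
Step 11: declare c=(read e)=14 at depth 1
Visible at query point: b=66 c=14 d=14 e=14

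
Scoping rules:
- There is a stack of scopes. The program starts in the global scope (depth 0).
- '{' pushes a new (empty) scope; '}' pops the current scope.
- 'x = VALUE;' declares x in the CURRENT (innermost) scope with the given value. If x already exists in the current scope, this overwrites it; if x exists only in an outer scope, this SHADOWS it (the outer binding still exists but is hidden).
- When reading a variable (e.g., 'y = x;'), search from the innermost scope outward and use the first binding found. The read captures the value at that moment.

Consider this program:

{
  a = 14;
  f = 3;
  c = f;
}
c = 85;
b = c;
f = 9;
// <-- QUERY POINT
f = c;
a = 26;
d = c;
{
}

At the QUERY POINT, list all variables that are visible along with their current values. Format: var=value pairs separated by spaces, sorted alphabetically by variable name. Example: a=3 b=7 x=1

Step 1: enter scope (depth=1)
Step 2: declare a=14 at depth 1
Step 3: declare f=3 at depth 1
Step 4: declare c=(read f)=3 at depth 1
Step 5: exit scope (depth=0)
Step 6: declare c=85 at depth 0
Step 7: declare b=(read c)=85 at depth 0
Step 8: declare f=9 at depth 0
Visible at query point: b=85 c=85 f=9

Answer: b=85 c=85 f=9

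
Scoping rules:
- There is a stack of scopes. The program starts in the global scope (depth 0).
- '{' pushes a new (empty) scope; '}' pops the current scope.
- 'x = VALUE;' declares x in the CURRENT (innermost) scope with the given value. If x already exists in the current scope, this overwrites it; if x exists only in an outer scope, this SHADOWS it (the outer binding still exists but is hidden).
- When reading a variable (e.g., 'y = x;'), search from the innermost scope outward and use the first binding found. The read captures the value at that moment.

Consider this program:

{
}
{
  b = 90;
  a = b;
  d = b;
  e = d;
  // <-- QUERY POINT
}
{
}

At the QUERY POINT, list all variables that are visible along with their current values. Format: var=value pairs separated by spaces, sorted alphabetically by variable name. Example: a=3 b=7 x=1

Answer: a=90 b=90 d=90 e=90

Derivation:
Step 1: enter scope (depth=1)
Step 2: exit scope (depth=0)
Step 3: enter scope (depth=1)
Step 4: declare b=90 at depth 1
Step 5: declare a=(read b)=90 at depth 1
Step 6: declare d=(read b)=90 at depth 1
Step 7: declare e=(read d)=90 at depth 1
Visible at query point: a=90 b=90 d=90 e=90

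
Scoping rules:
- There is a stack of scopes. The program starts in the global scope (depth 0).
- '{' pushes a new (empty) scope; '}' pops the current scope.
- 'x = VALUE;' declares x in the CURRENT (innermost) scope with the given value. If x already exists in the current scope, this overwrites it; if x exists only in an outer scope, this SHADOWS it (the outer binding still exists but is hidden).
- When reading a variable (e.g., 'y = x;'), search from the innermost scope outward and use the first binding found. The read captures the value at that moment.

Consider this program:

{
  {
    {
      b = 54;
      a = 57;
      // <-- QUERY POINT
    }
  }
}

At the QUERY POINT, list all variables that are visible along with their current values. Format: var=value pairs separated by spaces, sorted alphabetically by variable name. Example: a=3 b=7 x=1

Answer: a=57 b=54

Derivation:
Step 1: enter scope (depth=1)
Step 2: enter scope (depth=2)
Step 3: enter scope (depth=3)
Step 4: declare b=54 at depth 3
Step 5: declare a=57 at depth 3
Visible at query point: a=57 b=54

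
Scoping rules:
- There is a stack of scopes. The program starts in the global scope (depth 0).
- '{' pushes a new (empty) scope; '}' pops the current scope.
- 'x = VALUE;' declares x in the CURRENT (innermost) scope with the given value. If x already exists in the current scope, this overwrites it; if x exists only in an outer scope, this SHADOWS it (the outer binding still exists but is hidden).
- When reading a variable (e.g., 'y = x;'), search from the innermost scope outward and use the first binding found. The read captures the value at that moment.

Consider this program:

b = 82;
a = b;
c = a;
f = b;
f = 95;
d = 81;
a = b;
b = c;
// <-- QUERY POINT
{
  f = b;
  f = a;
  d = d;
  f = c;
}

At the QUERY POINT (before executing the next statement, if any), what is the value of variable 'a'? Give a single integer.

Answer: 82

Derivation:
Step 1: declare b=82 at depth 0
Step 2: declare a=(read b)=82 at depth 0
Step 3: declare c=(read a)=82 at depth 0
Step 4: declare f=(read b)=82 at depth 0
Step 5: declare f=95 at depth 0
Step 6: declare d=81 at depth 0
Step 7: declare a=(read b)=82 at depth 0
Step 8: declare b=(read c)=82 at depth 0
Visible at query point: a=82 b=82 c=82 d=81 f=95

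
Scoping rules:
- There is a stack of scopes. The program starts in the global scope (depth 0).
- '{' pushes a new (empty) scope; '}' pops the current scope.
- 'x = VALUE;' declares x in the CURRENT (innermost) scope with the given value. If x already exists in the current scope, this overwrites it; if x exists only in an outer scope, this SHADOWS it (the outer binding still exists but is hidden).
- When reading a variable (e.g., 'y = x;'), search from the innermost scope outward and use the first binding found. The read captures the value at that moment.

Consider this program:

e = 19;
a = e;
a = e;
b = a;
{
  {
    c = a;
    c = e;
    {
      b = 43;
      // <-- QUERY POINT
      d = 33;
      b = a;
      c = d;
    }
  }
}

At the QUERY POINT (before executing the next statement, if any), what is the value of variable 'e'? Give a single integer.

Answer: 19

Derivation:
Step 1: declare e=19 at depth 0
Step 2: declare a=(read e)=19 at depth 0
Step 3: declare a=(read e)=19 at depth 0
Step 4: declare b=(read a)=19 at depth 0
Step 5: enter scope (depth=1)
Step 6: enter scope (depth=2)
Step 7: declare c=(read a)=19 at depth 2
Step 8: declare c=(read e)=19 at depth 2
Step 9: enter scope (depth=3)
Step 10: declare b=43 at depth 3
Visible at query point: a=19 b=43 c=19 e=19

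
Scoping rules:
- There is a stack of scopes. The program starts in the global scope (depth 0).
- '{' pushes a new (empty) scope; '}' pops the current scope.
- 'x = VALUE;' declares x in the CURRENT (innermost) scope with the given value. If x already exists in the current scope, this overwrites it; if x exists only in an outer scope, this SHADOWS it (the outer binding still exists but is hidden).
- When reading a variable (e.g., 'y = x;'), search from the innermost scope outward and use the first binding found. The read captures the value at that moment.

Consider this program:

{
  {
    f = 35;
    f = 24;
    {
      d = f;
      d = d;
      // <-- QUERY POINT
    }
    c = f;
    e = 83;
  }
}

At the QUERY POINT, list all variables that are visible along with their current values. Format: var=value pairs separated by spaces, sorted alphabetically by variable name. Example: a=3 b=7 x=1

Step 1: enter scope (depth=1)
Step 2: enter scope (depth=2)
Step 3: declare f=35 at depth 2
Step 4: declare f=24 at depth 2
Step 5: enter scope (depth=3)
Step 6: declare d=(read f)=24 at depth 3
Step 7: declare d=(read d)=24 at depth 3
Visible at query point: d=24 f=24

Answer: d=24 f=24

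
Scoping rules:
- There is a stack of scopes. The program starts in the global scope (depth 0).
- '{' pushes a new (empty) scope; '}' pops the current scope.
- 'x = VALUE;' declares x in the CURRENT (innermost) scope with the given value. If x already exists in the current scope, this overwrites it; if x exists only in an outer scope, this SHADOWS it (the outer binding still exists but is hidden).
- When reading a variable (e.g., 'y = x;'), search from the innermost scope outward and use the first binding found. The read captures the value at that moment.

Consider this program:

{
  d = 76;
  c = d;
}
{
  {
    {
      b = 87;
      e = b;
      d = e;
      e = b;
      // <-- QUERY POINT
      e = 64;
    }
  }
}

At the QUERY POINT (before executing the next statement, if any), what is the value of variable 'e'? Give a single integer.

Step 1: enter scope (depth=1)
Step 2: declare d=76 at depth 1
Step 3: declare c=(read d)=76 at depth 1
Step 4: exit scope (depth=0)
Step 5: enter scope (depth=1)
Step 6: enter scope (depth=2)
Step 7: enter scope (depth=3)
Step 8: declare b=87 at depth 3
Step 9: declare e=(read b)=87 at depth 3
Step 10: declare d=(read e)=87 at depth 3
Step 11: declare e=(read b)=87 at depth 3
Visible at query point: b=87 d=87 e=87

Answer: 87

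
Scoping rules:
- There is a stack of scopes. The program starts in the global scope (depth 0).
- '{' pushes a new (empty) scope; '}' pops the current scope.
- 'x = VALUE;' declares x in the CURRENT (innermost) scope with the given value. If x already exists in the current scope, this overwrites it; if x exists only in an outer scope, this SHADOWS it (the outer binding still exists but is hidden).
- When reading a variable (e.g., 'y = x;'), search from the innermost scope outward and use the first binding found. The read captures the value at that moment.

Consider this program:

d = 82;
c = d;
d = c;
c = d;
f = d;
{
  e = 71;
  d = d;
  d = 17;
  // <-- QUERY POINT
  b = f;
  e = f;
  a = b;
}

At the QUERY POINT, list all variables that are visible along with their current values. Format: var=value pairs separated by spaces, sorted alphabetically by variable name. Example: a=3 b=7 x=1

Step 1: declare d=82 at depth 0
Step 2: declare c=(read d)=82 at depth 0
Step 3: declare d=(read c)=82 at depth 0
Step 4: declare c=(read d)=82 at depth 0
Step 5: declare f=(read d)=82 at depth 0
Step 6: enter scope (depth=1)
Step 7: declare e=71 at depth 1
Step 8: declare d=(read d)=82 at depth 1
Step 9: declare d=17 at depth 1
Visible at query point: c=82 d=17 e=71 f=82

Answer: c=82 d=17 e=71 f=82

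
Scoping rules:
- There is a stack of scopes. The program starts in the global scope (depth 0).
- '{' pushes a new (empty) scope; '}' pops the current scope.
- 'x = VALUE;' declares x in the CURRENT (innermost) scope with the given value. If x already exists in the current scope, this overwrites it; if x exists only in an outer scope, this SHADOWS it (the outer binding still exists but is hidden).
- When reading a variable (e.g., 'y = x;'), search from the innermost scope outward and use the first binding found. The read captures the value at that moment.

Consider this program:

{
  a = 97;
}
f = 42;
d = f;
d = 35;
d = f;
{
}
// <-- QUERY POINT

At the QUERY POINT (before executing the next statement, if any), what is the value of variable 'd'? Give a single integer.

Answer: 42

Derivation:
Step 1: enter scope (depth=1)
Step 2: declare a=97 at depth 1
Step 3: exit scope (depth=0)
Step 4: declare f=42 at depth 0
Step 5: declare d=(read f)=42 at depth 0
Step 6: declare d=35 at depth 0
Step 7: declare d=(read f)=42 at depth 0
Step 8: enter scope (depth=1)
Step 9: exit scope (depth=0)
Visible at query point: d=42 f=42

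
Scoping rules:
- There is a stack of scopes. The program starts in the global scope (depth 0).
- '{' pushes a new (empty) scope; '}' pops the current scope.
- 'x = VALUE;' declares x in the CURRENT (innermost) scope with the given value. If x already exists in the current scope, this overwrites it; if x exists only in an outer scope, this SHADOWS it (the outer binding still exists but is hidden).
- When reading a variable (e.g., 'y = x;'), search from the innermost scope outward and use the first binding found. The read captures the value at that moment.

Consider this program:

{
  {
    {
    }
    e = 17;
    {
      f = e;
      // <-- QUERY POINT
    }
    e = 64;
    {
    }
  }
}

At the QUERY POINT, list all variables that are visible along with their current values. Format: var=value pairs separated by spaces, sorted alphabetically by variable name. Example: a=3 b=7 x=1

Step 1: enter scope (depth=1)
Step 2: enter scope (depth=2)
Step 3: enter scope (depth=3)
Step 4: exit scope (depth=2)
Step 5: declare e=17 at depth 2
Step 6: enter scope (depth=3)
Step 7: declare f=(read e)=17 at depth 3
Visible at query point: e=17 f=17

Answer: e=17 f=17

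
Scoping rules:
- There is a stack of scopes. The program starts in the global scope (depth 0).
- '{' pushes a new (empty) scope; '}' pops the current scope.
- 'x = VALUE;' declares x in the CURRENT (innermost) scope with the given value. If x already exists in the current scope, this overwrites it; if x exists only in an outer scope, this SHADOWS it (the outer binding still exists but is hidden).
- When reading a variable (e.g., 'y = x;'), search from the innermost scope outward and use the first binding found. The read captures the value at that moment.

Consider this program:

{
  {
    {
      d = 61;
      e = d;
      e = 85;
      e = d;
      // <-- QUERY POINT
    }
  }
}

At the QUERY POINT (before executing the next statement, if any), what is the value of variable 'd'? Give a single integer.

Step 1: enter scope (depth=1)
Step 2: enter scope (depth=2)
Step 3: enter scope (depth=3)
Step 4: declare d=61 at depth 3
Step 5: declare e=(read d)=61 at depth 3
Step 6: declare e=85 at depth 3
Step 7: declare e=(read d)=61 at depth 3
Visible at query point: d=61 e=61

Answer: 61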